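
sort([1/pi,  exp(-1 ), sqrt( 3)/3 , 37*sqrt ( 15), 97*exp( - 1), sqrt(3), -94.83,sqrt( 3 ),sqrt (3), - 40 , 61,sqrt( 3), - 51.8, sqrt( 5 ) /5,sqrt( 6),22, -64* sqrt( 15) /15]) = [ - 94.83, - 51.8,  -  40 ,  -  64*sqrt( 15) /15,1/pi,  exp ( - 1 ),sqrt(5 )/5, sqrt(3 )/3,sqrt(  3 ),sqrt( 3), sqrt( 3 ),sqrt( 3), sqrt( 6), 22,  97*exp( -1 ),61,  37*sqrt( 15 )]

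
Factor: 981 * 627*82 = 2^1*3^3*11^1*19^1*41^1*109^1 = 50437134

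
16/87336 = 2/10917 = 0.00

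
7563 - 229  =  7334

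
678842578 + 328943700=1007786278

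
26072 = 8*3259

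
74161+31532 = 105693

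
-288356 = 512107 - 800463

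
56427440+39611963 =96039403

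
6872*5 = 34360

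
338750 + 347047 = 685797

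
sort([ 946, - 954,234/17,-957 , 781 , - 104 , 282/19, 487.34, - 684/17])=[ - 957, - 954, - 104, - 684/17,234/17,  282/19,487.34, 781, 946]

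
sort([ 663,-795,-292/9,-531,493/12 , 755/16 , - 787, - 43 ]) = [-795,-787, - 531 , - 43 , - 292/9,493/12,755/16, 663] 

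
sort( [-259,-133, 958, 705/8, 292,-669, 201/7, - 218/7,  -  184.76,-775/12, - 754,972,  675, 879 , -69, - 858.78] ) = [ - 858.78,-754, - 669, - 259,- 184.76,-133,-69 , - 775/12, - 218/7,201/7,705/8, 292,675, 879, 958,972 ] 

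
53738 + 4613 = 58351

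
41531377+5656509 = 47187886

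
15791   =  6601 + 9190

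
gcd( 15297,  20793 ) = 3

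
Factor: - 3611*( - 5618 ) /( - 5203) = - 2^1 * 11^( - 2 )*23^1 * 43^( - 1 )*53^2 * 157^1 =- 20286598/5203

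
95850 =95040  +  810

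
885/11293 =885/11293 = 0.08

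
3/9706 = 3/9706 =0.00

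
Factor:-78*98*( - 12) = 2^4*3^2*7^2*13^1= 91728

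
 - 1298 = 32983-34281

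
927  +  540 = 1467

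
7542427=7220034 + 322393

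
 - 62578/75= - 62578/75 = - 834.37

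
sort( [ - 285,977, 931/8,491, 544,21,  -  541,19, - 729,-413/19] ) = [-729, - 541, - 285, - 413/19,  19,  21,931/8,491, 544  ,  977]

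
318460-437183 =  -  118723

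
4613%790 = 663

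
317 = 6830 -6513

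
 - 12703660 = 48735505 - 61439165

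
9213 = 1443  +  7770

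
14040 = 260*54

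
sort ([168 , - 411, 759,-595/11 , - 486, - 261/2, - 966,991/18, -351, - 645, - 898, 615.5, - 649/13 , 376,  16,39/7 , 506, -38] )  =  [ - 966,- 898,  -  645, - 486, - 411, - 351,- 261/2, - 595/11, - 649/13, - 38,  39/7 , 16,991/18,168, 376 , 506, 615.5, 759]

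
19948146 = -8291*( - 2406 ) 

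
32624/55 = 593 + 9/55 = 593.16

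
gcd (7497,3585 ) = 3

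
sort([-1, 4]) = [ - 1, 4] 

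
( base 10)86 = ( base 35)2G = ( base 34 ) 2i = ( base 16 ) 56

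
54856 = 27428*2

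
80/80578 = 40/40289 = 0.00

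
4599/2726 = 1 + 1873/2726 = 1.69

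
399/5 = 399/5 = 79.80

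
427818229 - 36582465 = 391235764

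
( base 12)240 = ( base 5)2321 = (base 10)336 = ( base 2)101010000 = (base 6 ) 1320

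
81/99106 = 81/99106 = 0.00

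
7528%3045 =1438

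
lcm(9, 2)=18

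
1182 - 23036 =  - 21854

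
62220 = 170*366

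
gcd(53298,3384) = 846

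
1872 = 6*312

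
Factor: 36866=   2^1*18433^1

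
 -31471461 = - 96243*327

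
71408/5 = 71408/5 = 14281.60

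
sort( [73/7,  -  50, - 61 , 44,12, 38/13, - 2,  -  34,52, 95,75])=[ - 61, - 50, - 34, - 2,  38/13,73/7, 12,44,52, 75,95 ] 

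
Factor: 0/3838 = 0 = 0^1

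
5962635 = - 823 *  ( - 7245) 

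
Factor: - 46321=  -  11^1 * 4211^1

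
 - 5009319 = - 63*79513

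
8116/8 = 1014 + 1/2 = 1014.50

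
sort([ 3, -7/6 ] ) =[-7/6 , 3]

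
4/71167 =4/71167 = 0.00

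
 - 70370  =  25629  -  95999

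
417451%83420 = 351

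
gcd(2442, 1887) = 111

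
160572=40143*4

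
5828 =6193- 365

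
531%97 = 46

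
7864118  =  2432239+5431879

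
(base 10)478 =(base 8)736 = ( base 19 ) 163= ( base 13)2aa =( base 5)3403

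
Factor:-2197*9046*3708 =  - 2^3*3^2 * 13^3* 103^1 * 4523^1 = - 73693021896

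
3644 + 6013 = 9657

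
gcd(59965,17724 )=1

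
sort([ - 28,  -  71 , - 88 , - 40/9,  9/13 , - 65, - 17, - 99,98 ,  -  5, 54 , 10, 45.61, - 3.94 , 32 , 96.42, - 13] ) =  [ - 99, - 88 , - 71, - 65, - 28 , - 17, - 13, - 5,  -  40/9, - 3.94,9/13, 10,32,45.61,54, 96.42, 98] 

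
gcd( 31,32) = 1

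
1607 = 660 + 947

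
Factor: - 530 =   -  2^1*5^1*53^1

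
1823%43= 17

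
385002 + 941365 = 1326367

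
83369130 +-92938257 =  - 9569127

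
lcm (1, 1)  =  1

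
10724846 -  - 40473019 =51197865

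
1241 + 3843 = 5084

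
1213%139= 101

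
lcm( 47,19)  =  893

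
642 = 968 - 326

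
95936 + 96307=192243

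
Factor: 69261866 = 2^1*3709^1*9337^1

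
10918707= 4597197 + 6321510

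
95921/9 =10657 + 8/9  =  10657.89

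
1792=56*32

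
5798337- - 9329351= 15127688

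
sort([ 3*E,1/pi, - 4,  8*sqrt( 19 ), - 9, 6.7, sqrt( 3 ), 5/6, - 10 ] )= [ - 10, - 9,  -  4, 1/pi, 5/6,  sqrt( 3),6.7, 3*E, 8*sqrt( 19 )]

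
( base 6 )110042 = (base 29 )ANL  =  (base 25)edn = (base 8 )21612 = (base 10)9098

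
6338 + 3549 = 9887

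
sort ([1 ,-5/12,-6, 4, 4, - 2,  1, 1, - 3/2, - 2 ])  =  [ -6,-2,-2,  -  3/2 , - 5/12 , 1,1 , 1,4 , 4]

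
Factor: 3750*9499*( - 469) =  - 2^1*3^1*5^4*7^2*23^1*59^1*67^1=- 16706366250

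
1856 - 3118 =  - 1262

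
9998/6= 4999/3 = 1666.33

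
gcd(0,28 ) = 28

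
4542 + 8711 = 13253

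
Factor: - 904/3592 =-113/449 = -113^1  *  449^( - 1 ) 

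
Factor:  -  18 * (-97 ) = 1746 = 2^1*3^2*97^1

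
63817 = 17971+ 45846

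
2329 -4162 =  - 1833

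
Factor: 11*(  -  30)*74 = -2^2*3^1* 5^1* 11^1*37^1 = - 24420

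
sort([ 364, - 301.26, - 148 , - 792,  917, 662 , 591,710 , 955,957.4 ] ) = [-792,-301.26,-148,364,591, 662,710, 917, 955,957.4 ] 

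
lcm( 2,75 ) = 150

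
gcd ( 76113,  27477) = 9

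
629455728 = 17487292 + 611968436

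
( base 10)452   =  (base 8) 704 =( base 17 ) 19a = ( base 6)2032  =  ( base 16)1C4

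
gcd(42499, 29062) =1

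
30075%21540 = 8535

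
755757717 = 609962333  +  145795384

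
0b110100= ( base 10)52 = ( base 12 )44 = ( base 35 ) 1H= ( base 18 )2G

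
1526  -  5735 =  - 4209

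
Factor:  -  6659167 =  - 23^1*419^1 *691^1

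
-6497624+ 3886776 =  - 2610848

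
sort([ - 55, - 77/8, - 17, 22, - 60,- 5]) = [ - 60, - 55, - 17, - 77/8, - 5, 22]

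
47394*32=1516608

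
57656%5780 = 5636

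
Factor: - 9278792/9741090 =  - 4639396/4870545= -2^2*3^( - 1)* 5^( - 1) * 41^1 *61^( - 1) * 5323^( - 1 )*28289^1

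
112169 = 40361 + 71808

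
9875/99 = 99 + 74/99 = 99.75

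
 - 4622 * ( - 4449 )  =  20563278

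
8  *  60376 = 483008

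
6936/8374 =3468/4187 = 0.83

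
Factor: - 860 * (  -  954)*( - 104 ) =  - 85325760 = - 2^6*3^2 * 5^1*13^1 * 43^1*53^1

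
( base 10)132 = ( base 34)3U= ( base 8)204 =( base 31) 48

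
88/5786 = 4/263= 0.02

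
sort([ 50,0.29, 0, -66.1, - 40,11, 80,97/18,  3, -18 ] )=[ - 66.1, - 40,  -  18,0,  0.29,3,97/18,11,50,80]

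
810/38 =21+6/19 = 21.32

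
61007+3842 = 64849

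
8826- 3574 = 5252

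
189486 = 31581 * 6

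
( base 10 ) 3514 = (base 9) 4734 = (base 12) 204a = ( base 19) 9di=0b110110111010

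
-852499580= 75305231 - 927804811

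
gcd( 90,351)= 9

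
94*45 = 4230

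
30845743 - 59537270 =- 28691527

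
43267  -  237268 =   -  194001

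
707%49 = 21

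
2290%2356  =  2290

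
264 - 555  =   - 291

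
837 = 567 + 270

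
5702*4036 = 23013272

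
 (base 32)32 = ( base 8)142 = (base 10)98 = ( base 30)38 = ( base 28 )3E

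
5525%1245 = 545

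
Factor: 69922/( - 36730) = -34961/18365 = - 5^( - 1 )*3673^ ( - 1)*34961^1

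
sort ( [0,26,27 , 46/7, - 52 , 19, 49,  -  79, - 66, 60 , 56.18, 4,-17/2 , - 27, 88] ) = [-79,-66,-52, - 27, - 17/2, 0, 4, 46/7 , 19,26, 27, 49, 56.18,60, 88] 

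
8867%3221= 2425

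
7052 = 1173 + 5879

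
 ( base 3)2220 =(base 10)78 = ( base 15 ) 53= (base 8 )116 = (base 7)141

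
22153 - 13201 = 8952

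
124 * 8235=1021140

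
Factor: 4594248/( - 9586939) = -2^3*3^2*63809^1*9586939^(-1) 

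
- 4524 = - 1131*4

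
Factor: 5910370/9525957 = 2^1*3^( - 1)*5^1 * 7^( - 1)*751^1*787^1*453617^ (  -  1) 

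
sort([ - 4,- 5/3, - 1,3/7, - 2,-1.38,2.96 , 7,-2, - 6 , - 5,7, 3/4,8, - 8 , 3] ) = [- 8,  -  6, - 5, - 4, - 2,-2, - 5/3,  -  1.38, - 1, 3/7,3/4,  2.96,3, 7, 7, 8]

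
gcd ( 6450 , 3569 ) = 43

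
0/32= 0= 0.00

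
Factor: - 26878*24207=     -  650635746 = - 2^1 * 3^1*89^1*151^1*8069^1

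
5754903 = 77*74739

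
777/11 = 777/11 = 70.64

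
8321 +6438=14759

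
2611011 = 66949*39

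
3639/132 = 27 + 25/44 = 27.57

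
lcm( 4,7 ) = 28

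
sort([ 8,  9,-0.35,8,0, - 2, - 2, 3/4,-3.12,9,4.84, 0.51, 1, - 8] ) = [-8, - 3.12, - 2, - 2, - 0.35,  0, 0.51, 3/4, 1, 4.84,8,8, 9,9 ]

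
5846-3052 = 2794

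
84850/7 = 12121 + 3/7 = 12121.43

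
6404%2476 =1452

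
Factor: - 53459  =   - 7^2*1091^1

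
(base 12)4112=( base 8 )15636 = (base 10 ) 7070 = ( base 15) 2165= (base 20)HDA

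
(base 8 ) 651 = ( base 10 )425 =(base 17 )180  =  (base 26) g9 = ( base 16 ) 1a9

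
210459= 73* 2883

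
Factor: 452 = 2^2*113^1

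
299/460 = 13/20= 0.65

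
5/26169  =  5/26169 = 0.00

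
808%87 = 25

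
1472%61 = 8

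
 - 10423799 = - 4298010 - 6125789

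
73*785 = 57305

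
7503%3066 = 1371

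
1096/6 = 548/3 =182.67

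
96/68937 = 32/22979 = 0.00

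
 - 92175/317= - 291+72/317 = - 290.77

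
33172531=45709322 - 12536791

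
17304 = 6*2884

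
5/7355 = 1/1471 = 0.00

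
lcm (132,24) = 264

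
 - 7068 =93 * (-76) 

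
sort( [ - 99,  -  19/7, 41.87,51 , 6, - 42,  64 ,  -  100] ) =[- 100, - 99, - 42,  -  19/7, 6 , 41.87 , 51 , 64]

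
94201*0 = 0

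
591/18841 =591/18841 = 0.03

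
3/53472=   1/17824 = 0.00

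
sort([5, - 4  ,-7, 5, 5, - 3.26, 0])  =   [-7, - 4 , - 3.26, 0,5, 5,5]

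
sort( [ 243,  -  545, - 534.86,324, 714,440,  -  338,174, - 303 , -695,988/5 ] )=[ - 695, - 545, - 534.86, - 338, - 303,  174,988/5,243,324,440,714] 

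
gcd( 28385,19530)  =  35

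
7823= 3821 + 4002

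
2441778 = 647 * 3774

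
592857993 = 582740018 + 10117975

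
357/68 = 5 + 1/4 = 5.25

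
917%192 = 149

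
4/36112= 1/9028 = 0.00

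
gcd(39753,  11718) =63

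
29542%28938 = 604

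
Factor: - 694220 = -2^2*5^1*103^1*337^1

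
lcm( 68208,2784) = 136416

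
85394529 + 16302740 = 101697269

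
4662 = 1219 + 3443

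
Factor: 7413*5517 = 3^3* 7^1*353^1*613^1= 40897521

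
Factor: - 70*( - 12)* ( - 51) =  - 42840 = - 2^3*3^2*5^1*7^1 *17^1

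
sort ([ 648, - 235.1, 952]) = [ - 235.1,648,952]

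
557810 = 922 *605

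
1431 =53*27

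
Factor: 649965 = 3^1*5^1*43331^1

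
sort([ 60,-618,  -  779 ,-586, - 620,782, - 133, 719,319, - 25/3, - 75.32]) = [ - 779  ,  -  620,- 618,-586, -133, - 75.32, - 25/3,60, 319, 719,782]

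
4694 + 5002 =9696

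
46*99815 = 4591490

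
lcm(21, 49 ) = 147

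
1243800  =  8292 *150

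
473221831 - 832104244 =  - 358882413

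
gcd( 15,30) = 15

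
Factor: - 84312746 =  - 2^1*7^1*31^1 * 194269^1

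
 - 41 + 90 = 49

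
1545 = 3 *515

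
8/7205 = 8/7205 = 0.00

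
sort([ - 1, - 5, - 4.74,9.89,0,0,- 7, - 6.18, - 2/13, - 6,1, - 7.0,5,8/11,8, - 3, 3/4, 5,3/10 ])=[ - 7, - 7.0, - 6.18, - 6, - 5, - 4.74, - 3,  -  1,-2/13, 0,0,3/10,8/11,3/4,1,5,5,8, 9.89]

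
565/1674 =565/1674 = 0.34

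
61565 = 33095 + 28470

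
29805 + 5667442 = 5697247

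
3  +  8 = 11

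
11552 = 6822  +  4730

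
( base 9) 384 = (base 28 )BB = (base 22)EB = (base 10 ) 319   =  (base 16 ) 13F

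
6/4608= 1/768 = 0.00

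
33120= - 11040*( - 3) 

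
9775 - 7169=2606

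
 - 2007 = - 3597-- 1590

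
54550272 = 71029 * 768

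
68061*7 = 476427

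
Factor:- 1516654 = - 2^1*59^1*  12853^1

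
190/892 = 95/446 = 0.21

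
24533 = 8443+16090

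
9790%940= 390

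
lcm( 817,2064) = 39216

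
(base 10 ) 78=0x4e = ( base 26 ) 30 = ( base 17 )4a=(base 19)42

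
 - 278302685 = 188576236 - 466878921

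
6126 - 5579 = 547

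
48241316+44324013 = 92565329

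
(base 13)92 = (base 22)59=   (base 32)3n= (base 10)119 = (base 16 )77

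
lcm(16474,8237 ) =16474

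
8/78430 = 4/39215  =  0.00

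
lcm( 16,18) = 144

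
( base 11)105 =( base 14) 90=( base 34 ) 3O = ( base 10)126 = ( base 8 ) 176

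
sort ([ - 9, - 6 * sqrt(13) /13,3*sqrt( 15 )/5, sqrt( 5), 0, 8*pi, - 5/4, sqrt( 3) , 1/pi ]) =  [ - 9,-6*sqrt(13)/13, - 5/4, 0, 1/pi, sqrt( 3),  sqrt( 5 ), 3*sqrt(15)/5, 8 * pi]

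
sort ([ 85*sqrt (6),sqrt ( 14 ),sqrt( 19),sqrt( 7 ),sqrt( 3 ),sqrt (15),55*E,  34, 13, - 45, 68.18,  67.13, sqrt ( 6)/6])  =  [- 45,sqrt(6)/6,sqrt (3),  sqrt (7),sqrt( 14), sqrt( 15), sqrt( 19),13,34,  67.13, 68.18, 55 * E, 85*sqrt( 6)] 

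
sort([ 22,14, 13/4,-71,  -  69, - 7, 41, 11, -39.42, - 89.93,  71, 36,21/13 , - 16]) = [ - 89.93,- 71 , - 69, - 39.42, - 16, - 7,21/13, 13/4, 11, 14, 22, 36, 41,71]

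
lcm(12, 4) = 12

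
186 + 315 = 501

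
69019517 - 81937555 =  - 12918038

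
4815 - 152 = 4663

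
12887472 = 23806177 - 10918705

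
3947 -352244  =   - 348297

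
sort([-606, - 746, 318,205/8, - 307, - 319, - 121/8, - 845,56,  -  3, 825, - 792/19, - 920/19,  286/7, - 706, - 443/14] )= [ - 845, - 746, - 706, - 606, - 319, - 307,-920/19, - 792/19, - 443/14  ,- 121/8, - 3,205/8, 286/7, 56  ,  318, 825] 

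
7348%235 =63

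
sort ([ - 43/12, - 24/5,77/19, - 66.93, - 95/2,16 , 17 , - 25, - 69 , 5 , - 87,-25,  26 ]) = [ - 87, - 69, - 66.93, - 95/2, - 25, - 25, - 24/5, - 43/12,77/19,5,16, 17,  26]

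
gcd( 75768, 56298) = 66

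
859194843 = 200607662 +658587181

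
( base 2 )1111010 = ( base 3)11112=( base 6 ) 322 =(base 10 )122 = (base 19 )68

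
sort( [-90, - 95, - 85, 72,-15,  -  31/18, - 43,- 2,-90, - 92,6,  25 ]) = [ - 95,  -  92, -90, - 90,  -  85, - 43 ,- 15 ,- 2, - 31/18,6, 25, 72 ]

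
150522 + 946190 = 1096712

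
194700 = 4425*44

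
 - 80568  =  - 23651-56917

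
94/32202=47/16101= 0.00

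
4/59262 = 2/29631 = 0.00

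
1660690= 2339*710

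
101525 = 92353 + 9172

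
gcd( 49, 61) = 1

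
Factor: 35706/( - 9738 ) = -11/3  =  - 3^( - 1)* 11^1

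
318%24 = 6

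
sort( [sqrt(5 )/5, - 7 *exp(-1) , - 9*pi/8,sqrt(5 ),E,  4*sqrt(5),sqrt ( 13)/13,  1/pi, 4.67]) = [ - 9*pi/8, - 7*exp ( - 1), sqrt( 13)/13,1/pi, sqrt(5)/5,sqrt( 5 ),E,4.67,4*sqrt( 5)] 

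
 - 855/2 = -428 + 1/2 = -  427.50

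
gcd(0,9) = 9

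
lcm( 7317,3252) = 29268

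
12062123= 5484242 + 6577881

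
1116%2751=1116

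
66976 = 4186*16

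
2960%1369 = 222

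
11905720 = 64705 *184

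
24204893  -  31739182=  - 7534289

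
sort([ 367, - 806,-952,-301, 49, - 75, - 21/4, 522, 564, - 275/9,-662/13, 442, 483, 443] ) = [ - 952, - 806, - 301,  -  75, - 662/13,-275/9, - 21/4, 49,  367, 442, 443, 483,522, 564 ] 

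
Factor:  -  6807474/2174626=- 3403737/1087313 = -  3^2*19^( - 1 )*89^(  -  1)*643^ (-1 )*378193^1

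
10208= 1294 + 8914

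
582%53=52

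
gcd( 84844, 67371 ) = 1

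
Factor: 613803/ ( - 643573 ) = -3^1*7^( - 1 ) * 91939^( - 1)*204601^1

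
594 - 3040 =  - 2446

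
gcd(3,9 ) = 3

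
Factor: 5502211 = 11^1*13^1*109^1 * 353^1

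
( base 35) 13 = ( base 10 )38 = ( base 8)46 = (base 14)2a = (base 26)1C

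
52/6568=13/1642 = 0.01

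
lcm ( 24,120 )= 120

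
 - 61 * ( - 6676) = 407236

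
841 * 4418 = 3715538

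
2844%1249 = 346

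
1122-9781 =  - 8659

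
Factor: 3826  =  2^1*1913^1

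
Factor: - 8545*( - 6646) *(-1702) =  - 2^2*5^1 * 23^1*37^1 * 1709^1*3323^1 = - 96656699140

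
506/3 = 168 + 2/3 = 168.67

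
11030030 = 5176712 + 5853318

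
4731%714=447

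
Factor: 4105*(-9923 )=  -  40733915=-  5^1*821^1 * 9923^1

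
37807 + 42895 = 80702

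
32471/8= 32471/8  =  4058.88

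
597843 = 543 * 1101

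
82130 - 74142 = 7988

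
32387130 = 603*53710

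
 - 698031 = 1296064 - 1994095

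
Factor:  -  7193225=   -  5^2*13^1*22133^1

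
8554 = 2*4277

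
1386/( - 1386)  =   - 1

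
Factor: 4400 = 2^4 * 5^2*11^1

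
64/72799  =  64/72799 =0.00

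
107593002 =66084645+41508357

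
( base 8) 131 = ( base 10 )89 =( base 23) 3k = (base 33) 2N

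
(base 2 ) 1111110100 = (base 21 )264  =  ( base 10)1012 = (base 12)704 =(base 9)1344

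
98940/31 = 3191 +19/31 = 3191.61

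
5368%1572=652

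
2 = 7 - 5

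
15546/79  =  196+62/79 = 196.78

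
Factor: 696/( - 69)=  - 2^3 * 23^ (-1)*29^1 = - 232/23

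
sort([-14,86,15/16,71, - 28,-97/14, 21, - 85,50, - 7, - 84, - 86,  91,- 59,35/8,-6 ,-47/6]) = [ - 86,  -  85, - 84, - 59, - 28, - 14, - 47/6,- 7, - 97/14, - 6, 15/16, 35/8,21, 50 , 71,86,91 ] 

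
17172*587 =10079964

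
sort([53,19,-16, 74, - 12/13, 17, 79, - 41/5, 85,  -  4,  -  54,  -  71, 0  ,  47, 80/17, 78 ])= [-71, -54, - 16 , - 41/5, - 4, - 12/13, 0, 80/17,17,19, 47, 53, 74, 78 , 79, 85]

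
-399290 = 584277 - 983567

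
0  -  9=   -  9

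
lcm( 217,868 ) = 868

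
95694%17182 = 9784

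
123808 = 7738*16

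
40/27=1 + 13/27 = 1.48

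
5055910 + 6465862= 11521772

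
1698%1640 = 58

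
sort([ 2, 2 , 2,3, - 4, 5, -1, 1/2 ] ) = [ - 4,  -  1, 1/2,2,2, 2,3,5]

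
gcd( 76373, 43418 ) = 1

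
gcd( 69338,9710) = 2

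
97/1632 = 97/1632 = 0.06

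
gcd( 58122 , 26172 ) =18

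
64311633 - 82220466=  -  17908833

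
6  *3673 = 22038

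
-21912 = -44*498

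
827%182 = 99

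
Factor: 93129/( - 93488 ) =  - 2^( - 4)*3^1*37^1*839^1 * 5843^( - 1 ) 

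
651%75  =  51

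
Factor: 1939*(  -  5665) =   -  5^1* 7^1*11^1*103^1 *277^1 = -  10984435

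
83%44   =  39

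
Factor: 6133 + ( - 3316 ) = 3^2* 313^1 = 2817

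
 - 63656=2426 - 66082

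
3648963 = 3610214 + 38749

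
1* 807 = 807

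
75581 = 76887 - 1306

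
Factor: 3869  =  53^1*73^1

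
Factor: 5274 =2^1*3^2*293^1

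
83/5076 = 83/5076 = 0.02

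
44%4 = 0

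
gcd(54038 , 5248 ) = 82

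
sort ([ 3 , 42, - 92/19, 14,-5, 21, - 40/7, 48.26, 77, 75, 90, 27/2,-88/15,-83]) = [ - 83, - 88/15, -40/7,-5, - 92/19, 3,27/2, 14,21, 42 , 48.26, 75, 77, 90]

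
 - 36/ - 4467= 12/1489 = 0.01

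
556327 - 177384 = 378943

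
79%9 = 7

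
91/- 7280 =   -  1/80 = - 0.01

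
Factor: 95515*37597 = 3591077455 = 5^1*7^2*41^1*131^1*2729^1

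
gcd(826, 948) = 2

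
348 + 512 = 860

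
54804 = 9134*6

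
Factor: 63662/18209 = 458/131 = 2^1*131^(-1)*229^1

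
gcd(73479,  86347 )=1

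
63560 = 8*7945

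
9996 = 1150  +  8846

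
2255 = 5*451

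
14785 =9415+5370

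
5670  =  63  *90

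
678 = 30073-29395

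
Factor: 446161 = 503^1*887^1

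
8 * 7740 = 61920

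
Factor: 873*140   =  122220 = 2^2*3^2*5^1*7^1*97^1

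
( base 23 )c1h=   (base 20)fj8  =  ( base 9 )8677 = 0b1100011110100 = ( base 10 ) 6388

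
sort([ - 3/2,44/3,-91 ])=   [ - 91, - 3/2,44/3]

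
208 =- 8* ( - 26)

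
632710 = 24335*26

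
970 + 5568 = 6538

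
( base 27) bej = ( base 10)8416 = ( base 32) 870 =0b10000011100000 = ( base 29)A06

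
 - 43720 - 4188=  - 47908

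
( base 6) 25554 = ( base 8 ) 7456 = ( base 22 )80E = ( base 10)3886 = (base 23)77m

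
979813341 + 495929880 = 1475743221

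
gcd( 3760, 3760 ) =3760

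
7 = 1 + 6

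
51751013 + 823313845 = 875064858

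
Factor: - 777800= - 2^3*5^2*3889^1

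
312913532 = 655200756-342287224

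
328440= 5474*60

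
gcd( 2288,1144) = 1144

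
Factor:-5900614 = -2^1*2950307^1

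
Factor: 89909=89909^1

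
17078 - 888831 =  - 871753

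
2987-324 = 2663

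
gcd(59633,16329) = 1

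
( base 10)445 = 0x1BD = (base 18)16d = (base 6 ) 2021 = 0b110111101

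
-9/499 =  - 1  +  490/499 = - 0.02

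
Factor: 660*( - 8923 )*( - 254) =1495851720= 2^3*3^1*5^1*11^1*127^1 * 8923^1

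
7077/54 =2359/18 =131.06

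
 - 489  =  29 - 518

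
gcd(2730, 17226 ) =6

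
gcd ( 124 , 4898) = 62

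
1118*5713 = 6387134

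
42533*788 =33516004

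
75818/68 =37909/34=1114.97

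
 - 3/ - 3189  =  1/1063  =  0.00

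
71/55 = 71/55 = 1.29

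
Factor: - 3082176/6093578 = - 2^5*3^2 * 5351^1*3046789^( - 1 )=- 1541088/3046789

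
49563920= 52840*938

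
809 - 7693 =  -6884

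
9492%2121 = 1008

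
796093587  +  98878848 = 894972435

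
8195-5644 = 2551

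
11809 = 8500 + 3309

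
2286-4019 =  -1733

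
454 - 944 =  - 490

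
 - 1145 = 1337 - 2482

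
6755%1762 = 1469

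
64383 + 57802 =122185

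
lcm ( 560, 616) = 6160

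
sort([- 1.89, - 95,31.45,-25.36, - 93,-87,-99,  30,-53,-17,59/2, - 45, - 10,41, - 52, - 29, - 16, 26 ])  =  [-99, - 95, - 93, - 87, - 53, - 52,  -  45, - 29,-25.36,-17,  -  16, - 10, - 1.89,26,59/2 , 30 , 31.45,41] 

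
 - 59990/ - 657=91+203/657 = 91.31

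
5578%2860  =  2718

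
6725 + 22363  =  29088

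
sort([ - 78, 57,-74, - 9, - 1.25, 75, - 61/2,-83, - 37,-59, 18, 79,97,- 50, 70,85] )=[-83, - 78,-74,-59,-50,  -  37,-61/2,-9,-1.25,18,57, 70, 75, 79,85 , 97]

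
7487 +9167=16654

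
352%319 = 33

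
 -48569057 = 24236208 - 72805265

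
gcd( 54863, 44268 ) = 1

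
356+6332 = 6688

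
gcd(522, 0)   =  522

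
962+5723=6685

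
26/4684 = 13/2342= 0.01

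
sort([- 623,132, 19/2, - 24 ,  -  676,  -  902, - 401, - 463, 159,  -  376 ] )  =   [ - 902, - 676, - 623,-463, - 401, - 376, - 24, 19/2,132,159]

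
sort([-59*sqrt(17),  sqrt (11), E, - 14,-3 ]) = [-59*sqrt (17),-14,-3,E,sqrt(11) ]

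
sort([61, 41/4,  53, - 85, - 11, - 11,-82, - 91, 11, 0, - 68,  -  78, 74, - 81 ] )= [ -91,-85 ,- 82 , - 81, - 78,-68,- 11,  -  11, 0, 41/4, 11,53, 61,74 ] 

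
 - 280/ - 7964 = 70/1991 = 0.04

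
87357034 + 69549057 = 156906091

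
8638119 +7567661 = 16205780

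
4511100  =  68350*66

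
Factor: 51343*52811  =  11^1*4801^1*51343^1 = 2711475173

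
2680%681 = 637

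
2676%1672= 1004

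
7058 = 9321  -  2263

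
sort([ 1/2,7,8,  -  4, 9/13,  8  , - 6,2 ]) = [ - 6, -4, 1/2, 9/13,2, 7, 8, 8] 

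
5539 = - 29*( - 191) 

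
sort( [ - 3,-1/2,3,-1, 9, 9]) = [ - 3, - 1, -1/2, 3, 9,9] 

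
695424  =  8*86928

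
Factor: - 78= - 2^1*3^1*13^1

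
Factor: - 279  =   - 3^2*31^1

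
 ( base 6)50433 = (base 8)14765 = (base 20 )GC5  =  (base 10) 6645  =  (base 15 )1e80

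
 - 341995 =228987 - 570982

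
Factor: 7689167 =19^1*404693^1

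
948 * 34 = 32232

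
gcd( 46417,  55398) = 7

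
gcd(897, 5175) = 69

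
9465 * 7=66255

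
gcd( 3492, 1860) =12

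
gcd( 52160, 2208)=32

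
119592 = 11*10872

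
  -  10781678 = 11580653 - 22362331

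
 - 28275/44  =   - 643 + 17/44= - 642.61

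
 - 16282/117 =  - 16282/117 = - 139.16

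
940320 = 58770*16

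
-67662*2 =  - 135324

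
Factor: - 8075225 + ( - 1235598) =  - 9310823 = - 9310823^1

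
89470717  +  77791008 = 167261725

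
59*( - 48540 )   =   - 2863860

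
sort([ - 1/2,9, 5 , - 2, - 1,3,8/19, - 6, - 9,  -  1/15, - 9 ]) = [ - 9, - 9, - 6, - 2, - 1,  -  1/2, - 1/15,  8/19,3,5,9 ] 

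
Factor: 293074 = 2^1*29^1*31^1*163^1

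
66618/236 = 33309/118 = 282.28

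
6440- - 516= 6956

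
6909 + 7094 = 14003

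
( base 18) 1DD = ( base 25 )ml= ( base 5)4241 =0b1000111011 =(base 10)571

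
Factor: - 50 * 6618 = - 330900  =  -  2^2 * 3^1 * 5^2*1103^1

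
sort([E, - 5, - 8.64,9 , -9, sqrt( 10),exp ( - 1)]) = [ - 9, -8.64,- 5,  exp( - 1),E , sqrt( 10 ),9] 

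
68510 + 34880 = 103390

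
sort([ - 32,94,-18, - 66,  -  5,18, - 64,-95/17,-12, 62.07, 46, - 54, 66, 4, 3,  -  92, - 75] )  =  [  -  92, - 75,  -  66, - 64,-54,-32,-18,-12,-95/17, - 5,3,4, 18,  46,62.07, 66,  94]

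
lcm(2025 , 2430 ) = 12150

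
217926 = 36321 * 6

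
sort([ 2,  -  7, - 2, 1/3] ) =[ - 7, - 2, 1/3, 2]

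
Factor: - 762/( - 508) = 2^ ( - 1)*3^1 = 3/2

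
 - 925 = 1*( - 925)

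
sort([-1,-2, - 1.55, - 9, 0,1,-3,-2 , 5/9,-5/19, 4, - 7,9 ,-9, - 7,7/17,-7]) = [ - 9,  -  9, - 7, - 7,-7, - 3,-2,  -  2,- 1.55,-1, - 5/19,0, 7/17, 5/9, 1, 4, 9]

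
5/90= 1/18 = 0.06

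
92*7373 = 678316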